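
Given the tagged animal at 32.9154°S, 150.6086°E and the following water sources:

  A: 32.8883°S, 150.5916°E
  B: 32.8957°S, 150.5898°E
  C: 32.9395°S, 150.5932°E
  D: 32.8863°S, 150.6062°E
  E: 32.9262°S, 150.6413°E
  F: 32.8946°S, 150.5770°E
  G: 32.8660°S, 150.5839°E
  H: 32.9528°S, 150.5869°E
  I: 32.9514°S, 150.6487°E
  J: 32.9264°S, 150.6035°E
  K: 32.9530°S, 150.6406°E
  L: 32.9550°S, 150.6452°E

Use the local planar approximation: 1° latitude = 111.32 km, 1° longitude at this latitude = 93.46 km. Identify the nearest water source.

J

Distances from 32.9154°S, 150.6086°E:
A: √((0.0271·111.32)² + (-0.0170·93.46)²) = √(9.100913 + 2.524349) = 3.4096 km
B: √((0.0197·111.32)² + (-0.0188·93.46)²) = √(4.809267 + 3.087218) = 2.8101 km
C: √((-0.0241·111.32)² + (-0.0154·93.46)²) = √(7.197480 + 2.071538) = 3.0445 km
D: √((0.0291·111.32)² + (-0.0024·93.46)²) = √(10.493790 + 0.050312) = 3.2472 km
E: √((-0.0108·111.32)² + (0.0327·93.46)²) = √(1.445419 + 9.340004) = 3.2841 km
F: √((0.0208·111.32)² + (-0.0316·93.46)²) = √(5.361336 + 8.722194) = 3.7528 km
G: √((0.0494·111.32)² + (-0.0247·93.46)²) = √(30.241289 + 5.328997) = 5.9641 km
H: √((-0.0374·111.32)² + (-0.0217·93.46)²) = √(17.333633 + 4.113117) = 4.6311 km
I: √((-0.0360·111.32)² + (0.0401·93.46)²) = √(16.060217 + 14.045600) = 5.4869 km
J: √((-0.0110·111.32)² + (-0.0051·93.46)²) = √(1.499449 + 0.227191) = 1.3140 km
K: √((-0.0376·111.32)² + (0.0320·93.46)²) = √(17.519515 + 8.944406) = 5.1443 km
L: √((-0.0396·111.32)² + (0.0366·93.46)²) = √(19.432862 + 11.700751) = 5.5798 km
Minimum: J at 1.3140 km.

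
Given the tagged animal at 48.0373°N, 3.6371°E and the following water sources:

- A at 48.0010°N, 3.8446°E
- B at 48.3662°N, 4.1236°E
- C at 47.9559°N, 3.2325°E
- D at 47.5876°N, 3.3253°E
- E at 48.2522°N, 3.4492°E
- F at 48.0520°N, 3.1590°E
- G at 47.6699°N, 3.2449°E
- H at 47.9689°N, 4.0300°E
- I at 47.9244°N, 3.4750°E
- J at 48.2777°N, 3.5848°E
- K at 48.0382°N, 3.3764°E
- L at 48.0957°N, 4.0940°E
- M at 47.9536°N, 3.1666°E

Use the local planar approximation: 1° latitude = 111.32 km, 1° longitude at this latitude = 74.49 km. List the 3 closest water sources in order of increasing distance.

A, I, K

Distances from 48.0373°N, 3.6371°E:
A: 15.9762 km
B: 51.5152 km
C: 31.4714 km
D: 55.1861 km
E: 27.7164 km
F: 35.6512 km
G: 50.2617 km
H: 30.2414 km
I: 17.4286 km
J: 27.0434 km
K: 19.4198 km
L: 34.6498 km
M: 36.2649 km
Sorted: A (15.9762 km) < I (17.4286 km) < K (19.4198 km) < J (27.0434 km) < E (27.7164 km) < …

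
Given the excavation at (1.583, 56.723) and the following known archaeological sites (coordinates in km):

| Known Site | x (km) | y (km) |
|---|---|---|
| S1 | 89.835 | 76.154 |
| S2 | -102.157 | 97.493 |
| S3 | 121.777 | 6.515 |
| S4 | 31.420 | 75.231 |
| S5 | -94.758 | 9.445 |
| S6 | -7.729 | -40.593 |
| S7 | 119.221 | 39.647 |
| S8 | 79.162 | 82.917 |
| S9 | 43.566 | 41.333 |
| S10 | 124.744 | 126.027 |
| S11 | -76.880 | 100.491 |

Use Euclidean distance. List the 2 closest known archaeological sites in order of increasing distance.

Distances from (1.583, 56.723):
S1: √((88.252)² + (19.431)²) = √(7788.41550 + 377.56376) = 90.366 km
S2: √((-103.740)² + (40.770)²) = √(10761.98760 + 1662.19290) = 111.464 km
S3: √((120.194)² + (-50.208)²) = √(14446.59764 + 2520.84326) = 130.259 km
S4: √((29.837)² + (18.508)²) = √(890.24657 + 342.54606) = 35.111 km
S5: √((-96.341)² + (-47.278)²) = √(9281.58828 + 2235.20928) = 107.316 km
S6: √((-9.312)² + (-97.316)²) = √(86.71334 + 9470.40386) = 97.761 km
S7: √((117.638)² + (-17.076)²) = √(13838.69904 + 291.58978) = 118.871 km
S8: √((77.579)² + (26.194)²) = √(6018.50124 + 686.12564) = 81.882 km
S9: √((41.983)² + (-15.390)²) = √(1762.57229 + 236.85210) = 44.715 km
S10: √((123.161)² + (69.304)²) = √(15168.63192 + 4803.04442) = 141.321 km
S11: √((-78.463)² + (43.768)²) = √(6156.44237 + 1915.63782) = 89.845 km
Sorted: S4 (35.111 km) < S9 (44.715 km) < S8 (81.882 km) < S11 (89.845 km) < …

S4, S9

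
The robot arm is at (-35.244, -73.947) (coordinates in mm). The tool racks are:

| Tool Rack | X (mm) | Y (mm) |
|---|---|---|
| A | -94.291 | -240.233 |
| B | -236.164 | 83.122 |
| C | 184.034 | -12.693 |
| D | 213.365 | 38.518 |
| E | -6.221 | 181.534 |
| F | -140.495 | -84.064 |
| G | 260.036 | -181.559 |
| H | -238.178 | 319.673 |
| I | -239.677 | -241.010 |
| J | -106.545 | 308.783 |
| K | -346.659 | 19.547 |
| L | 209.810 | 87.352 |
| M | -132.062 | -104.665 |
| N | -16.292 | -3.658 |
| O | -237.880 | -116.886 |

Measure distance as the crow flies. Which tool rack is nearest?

N

Distances from (-35.244, -73.947):
A: 176.458 mm
B: 255.028 mm
C: 227.673 mm
D: 272.864 mm
E: 257.124 mm
F: 105.736 mm
G: 314.278 mm
H: 442.853 mm
I: 264.013 mm
J: 389.315 mm
K: 325.147 mm
L: 293.375 mm
M: 101.574 mm
N: 72.799 mm
O: 207.135 mm
Minimum: N at 72.799 mm.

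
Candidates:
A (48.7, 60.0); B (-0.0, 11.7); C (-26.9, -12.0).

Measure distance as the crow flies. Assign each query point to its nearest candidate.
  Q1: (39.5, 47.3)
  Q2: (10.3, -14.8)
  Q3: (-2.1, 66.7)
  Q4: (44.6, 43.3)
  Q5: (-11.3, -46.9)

Q1→A; Q2→B; Q3→A; Q4→A; Q5→C

Q1 at (39.5, 47.3):
  A: √((9.2)² + (12.7)²) = √(84.640 + 161.290) = 15.7
  B: √((-39.5)² + (-35.6)²) = √(1560.250 + 1267.360) = 53.2
  C: √((-66.4)² + (-59.3)²) = √(4408.960 + 3516.490) = 89.0
  → nearest: A (15.7)
Q2 at (10.3, -14.8):
  A: √((38.4)² + (74.8)²) = √(1474.560 + 5595.040) = 84.1
  B: √((-10.3)² + (26.5)²) = √(106.090 + 702.250) = 28.4
  C: √((-37.2)² + (2.8)²) = √(1383.840 + 7.840) = 37.3
  → nearest: B (28.4)
Q3 at (-2.1, 66.7):
  A: √((50.8)² + (-6.7)²) = √(2580.640 + 44.890) = 51.2
  B: √((2.1)² + (-55.0)²) = √(4.410 + 3025.000) = 55.0
  C: √((-24.8)² + (-78.7)²) = √(615.040 + 6193.690) = 82.5
  → nearest: A (51.2)
Q4 at (44.6, 43.3):
  A: √((4.1)² + (16.7)²) = √(16.810 + 278.890) = 17.2
  B: √((-44.6)² + (-31.6)²) = √(1989.160 + 998.560) = 54.7
  C: √((-71.5)² + (-55.3)²) = √(5112.250 + 3058.090) = 90.4
  → nearest: A (17.2)
Q5 at (-11.3, -46.9):
  A: √((60.0)² + (106.9)²) = √(3600.000 + 11427.610) = 122.6
  B: √((11.3)² + (58.6)²) = √(127.690 + 3433.960) = 59.7
  C: √((-15.6)² + (34.9)²) = √(243.360 + 1218.010) = 38.2
  → nearest: C (38.2)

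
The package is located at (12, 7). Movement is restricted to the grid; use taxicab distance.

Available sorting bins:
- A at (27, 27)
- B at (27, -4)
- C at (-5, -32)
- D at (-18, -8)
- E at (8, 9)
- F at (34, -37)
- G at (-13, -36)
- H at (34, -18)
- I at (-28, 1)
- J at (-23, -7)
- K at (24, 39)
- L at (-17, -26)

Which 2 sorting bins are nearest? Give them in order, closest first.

E, B

Distances from (12, 7):
A: 35
B: 26
C: 56
D: 45
E: 6
F: 66
G: 68
H: 47
I: 46
J: 49
K: 44
L: 62
Sorted: E (6) < B (26) < A (35) < K (44) < …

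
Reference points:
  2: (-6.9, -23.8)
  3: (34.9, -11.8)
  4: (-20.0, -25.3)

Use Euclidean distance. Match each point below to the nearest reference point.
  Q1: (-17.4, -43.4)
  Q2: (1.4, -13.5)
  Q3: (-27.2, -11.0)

Q1→4; Q2→2; Q3→4

Q1 at (-17.4, -43.4):
  2: √((10.5)² + (19.6)²) = √(110.250 + 384.160) = 22.2
  3: √((52.3)² + (31.6)²) = √(2735.290 + 998.560) = 61.1
  4: √((-2.6)² + (18.1)²) = √(6.760 + 327.610) = 18.3
  → nearest: 4 (18.3)
Q2 at (1.4, -13.5):
  2: √((-8.3)² + (-10.3)²) = √(68.890 + 106.090) = 13.2
  3: √((33.5)² + (1.7)²) = √(1122.250 + 2.890) = 33.5
  4: √((-21.4)² + (-11.8)²) = √(457.960 + 139.240) = 24.4
  → nearest: 2 (13.2)
Q3 at (-27.2, -11.0):
  2: √((20.3)² + (-12.8)²) = √(412.090 + 163.840) = 24.0
  3: √((62.1)² + (-0.8)²) = √(3856.410 + 0.640) = 62.1
  4: √((7.2)² + (-14.3)²) = √(51.840 + 204.490) = 16.0
  → nearest: 4 (16.0)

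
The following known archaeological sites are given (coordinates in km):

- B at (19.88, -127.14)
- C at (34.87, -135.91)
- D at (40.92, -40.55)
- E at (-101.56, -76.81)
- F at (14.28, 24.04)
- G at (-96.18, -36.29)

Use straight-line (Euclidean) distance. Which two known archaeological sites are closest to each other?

B and C

Pairwise distances:
B–C: √((14.99)² + (-8.77)²) = √(224.7001 + 76.9129) = 17.37 km
E–G: √((5.38)² + (40.52)²) = √(28.9444 + 1641.8704) = 40.88 km
D–F: √((-26.64)² + (64.59)²) = √(709.6896 + 4171.8681) = 69.87 km
B–D: √((21.04)² + (86.59)²) = √(442.6816 + 7497.8281) = 89.11 km
C–D: √((6.05)² + (95.36)²) = √(36.6025 + 9093.5296) = 95.55 km
F–G: √((-110.46)² + (-60.33)²) = √(12201.4116 + 3639.7089) = 125.86 km
B–E: √((-121.44)² + (50.33)²) = √(14747.6736 + 2533.1089) = 131.46 km
D–G: √((-137.10)² + (4.26)²) = √(18796.4100 + 18.1476) = 137.17 km
D–E: √((-142.48)² + (-36.26)²) = √(20300.5504 + 1314.7876) = 147.02 km
B–G: √((-116.06)² + (90.85)²) = √(13469.9236 + 8253.7225) = 147.39 km
C–E: √((-136.43)² + (59.10)²) = √(18613.1449 + 3492.8100) = 148.68 km
B–F: √((-5.60)² + (151.18)²) = √(31.3600 + 22855.3924) = 151.28 km
E–F: √((115.84)² + (100.85)²) = √(13418.9056 + 10170.7225) = 153.59 km
C–F: √((-20.59)² + (159.95)²) = √(423.9481 + 25584.0025) = 161.27 km
C–G: √((-131.05)² + (99.62)²) = √(17174.1025 + 9924.1444) = 164.62 km
Closest pair: B–C at 17.37 km.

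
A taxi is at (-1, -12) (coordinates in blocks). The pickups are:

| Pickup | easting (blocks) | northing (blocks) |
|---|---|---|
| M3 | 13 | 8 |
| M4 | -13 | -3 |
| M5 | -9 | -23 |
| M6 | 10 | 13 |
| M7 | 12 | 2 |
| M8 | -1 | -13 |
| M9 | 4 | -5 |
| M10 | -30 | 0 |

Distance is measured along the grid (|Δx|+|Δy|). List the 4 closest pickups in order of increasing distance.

M8, M9, M5, M4

Distances from (-1, -12):
M3: 34 blocks
M4: 21 blocks
M5: 19 blocks
M6: 36 blocks
M7: 27 blocks
M8: 1 blocks
M9: 12 blocks
M10: 41 blocks
Sorted: M8 (1 blocks) < M9 (12 blocks) < M5 (19 blocks) < M4 (21 blocks) < M7 (27 blocks) < M3 (34 blocks) < …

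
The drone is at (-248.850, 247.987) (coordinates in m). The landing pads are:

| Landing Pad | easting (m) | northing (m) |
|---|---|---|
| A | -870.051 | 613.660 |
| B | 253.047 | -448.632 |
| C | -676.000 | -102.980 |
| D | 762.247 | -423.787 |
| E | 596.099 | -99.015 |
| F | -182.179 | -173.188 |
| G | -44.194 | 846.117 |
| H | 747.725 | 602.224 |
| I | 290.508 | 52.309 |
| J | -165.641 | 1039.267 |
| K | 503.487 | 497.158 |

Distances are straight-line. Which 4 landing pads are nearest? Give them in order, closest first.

F, C, I, G

Distances from (-248.850, 247.987):
A: 720.838 m
B: 858.591 m
C: 552.843 m
D: 1213.918 m
E: 913.427 m
F: 426.419 m
G: 632.174 m
H: 1057.660 m
I: 573.757 m
J: 795.643 m
K: 792.526 m
Sorted: F (426.419 m) < C (552.843 m) < I (573.757 m) < G (632.174 m) < A (720.838 m) < K (792.526 m) < …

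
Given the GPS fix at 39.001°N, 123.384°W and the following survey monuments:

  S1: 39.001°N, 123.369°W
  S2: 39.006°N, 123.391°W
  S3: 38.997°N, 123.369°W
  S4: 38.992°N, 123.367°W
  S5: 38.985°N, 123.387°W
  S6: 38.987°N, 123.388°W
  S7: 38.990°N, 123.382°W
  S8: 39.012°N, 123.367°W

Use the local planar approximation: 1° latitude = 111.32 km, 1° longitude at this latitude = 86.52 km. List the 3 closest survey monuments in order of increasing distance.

Distances from 39.001°N, 123.384°W:
S1: √((0.000·111.32)² + (0.015·86.52)²) = √(0.00000 + 1.68428) = 1.298 km
S2: √((0.005·111.32)² + (-0.007·86.52)²) = √(0.30980 + 0.36680) = 0.823 km
S3: √((-0.004·111.32)² + (0.015·86.52)²) = √(0.19827 + 1.68428) = 1.372 km
S4: √((-0.009·111.32)² + (0.017·86.52)²) = √(1.00376 + 2.16337) = 1.780 km
S5: √((-0.016·111.32)² + (-0.003·86.52)²) = √(3.17239 + 0.06737) = 1.800 km
S6: √((-0.014·111.32)² + (-0.004·86.52)²) = √(2.42886 + 0.11977) = 1.596 km
S7: √((-0.011·111.32)² + (0.002·86.52)²) = √(1.49945 + 0.02994) = 1.237 km
S8: √((0.011·111.32)² + (0.017·86.52)²) = √(1.49945 + 2.16337) = 1.914 km
Sorted: S2 (0.823 km) < S7 (1.237 km) < S1 (1.298 km) < S3 (1.372 km) < S6 (1.596 km) < …

S2, S7, S1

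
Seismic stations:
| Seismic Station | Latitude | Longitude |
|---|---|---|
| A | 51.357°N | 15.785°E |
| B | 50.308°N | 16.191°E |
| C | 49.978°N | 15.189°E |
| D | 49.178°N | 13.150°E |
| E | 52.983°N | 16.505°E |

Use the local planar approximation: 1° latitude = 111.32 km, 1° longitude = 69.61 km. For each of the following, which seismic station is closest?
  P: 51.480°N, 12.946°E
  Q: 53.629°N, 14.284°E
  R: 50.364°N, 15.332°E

P at 51.480°N, 12.946°E:
  A: 198.097 km
  B: 260.855 km
  C: 228.768 km
  D: 256.652 km
  E: 298.948 km
  → nearest: A (198.097 km)
Q at 53.629°N, 14.284°E:
  A: 273.651 km
  B: 392.804 km
  C: 411.283 km
  D: 501.734 km
  E: 170.510 km
  → nearest: E (170.510 km)
R at 50.364°N, 15.332°E:
  A: 114.950 km
  B: 60.119 km
  C: 44.107 km
  D: 201.249 km
  E: 302.765 km
  → nearest: C (44.107 km)

P→A; Q→E; R→C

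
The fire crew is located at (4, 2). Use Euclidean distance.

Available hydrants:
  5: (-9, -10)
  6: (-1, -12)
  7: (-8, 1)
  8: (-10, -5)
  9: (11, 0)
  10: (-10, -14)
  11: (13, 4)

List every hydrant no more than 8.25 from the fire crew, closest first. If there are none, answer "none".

9

Distances from (4, 2):
5: √((-13)² + (-12)²) = √(169.000 + 144.000) = 17.7
6: √((-5)² + (-14)²) = √(25.000 + 196.000) = 14.9
7: √((-12)² + (-1)²) = √(144.000 + 1.000) = 12.0
8: √((-14)² + (-7)²) = √(196.000 + 49.000) = 15.7
9: √((7)² + (-2)²) = √(49.000 + 4.000) = 7.3
10: √((-14)² + (-16)²) = √(196.000 + 256.000) = 21.3
11: √((9)² + (2)²) = √(81.000 + 4.000) = 9.2
Threshold 8.25: 9 (7.3) is within range.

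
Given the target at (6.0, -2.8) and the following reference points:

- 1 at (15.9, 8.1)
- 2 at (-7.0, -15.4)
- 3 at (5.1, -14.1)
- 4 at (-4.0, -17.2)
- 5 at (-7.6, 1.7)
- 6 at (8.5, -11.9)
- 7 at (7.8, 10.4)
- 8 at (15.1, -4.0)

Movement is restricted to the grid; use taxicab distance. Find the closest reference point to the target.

Distances from (6.0, -2.8):
1: 20.8
2: 25.6
3: 12.2
4: 24.4
5: 18.1
6: 11.6
7: 15.0
8: 10.3
Minimum: 8 at 10.3.

8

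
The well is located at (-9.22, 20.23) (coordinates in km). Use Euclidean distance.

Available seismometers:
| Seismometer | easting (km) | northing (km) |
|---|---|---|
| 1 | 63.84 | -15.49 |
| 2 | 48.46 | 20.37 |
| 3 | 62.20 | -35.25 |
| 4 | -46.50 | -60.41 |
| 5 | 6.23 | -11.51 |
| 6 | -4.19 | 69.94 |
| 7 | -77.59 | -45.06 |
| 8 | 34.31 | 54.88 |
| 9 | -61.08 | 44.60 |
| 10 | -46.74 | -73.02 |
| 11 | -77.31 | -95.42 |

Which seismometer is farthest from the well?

11

Distances from (-9.22, 20.23):
1: √((73.06)² + (-35.72)²) = √(5337.7636 + 1275.9184) = 81.32 km
2: √((57.68)² + (0.14)²) = √(3326.9824 + 0.0196) = 57.68 km
3: √((71.42)² + (-55.48)²) = √(5100.8164 + 3078.0304) = 90.44 km
4: √((-37.28)² + (-80.64)²) = √(1389.7984 + 6502.8096) = 88.84 km
5: √((15.45)² + (-31.74)²) = √(238.7025 + 1007.4276) = 35.30 km
6: √((5.03)² + (49.71)²) = √(25.3009 + 2471.0841) = 49.96 km
7: √((-68.37)² + (-65.29)²) = √(4674.4569 + 4262.7841) = 94.54 km
8: √((43.53)² + (34.65)²) = √(1894.8609 + 1200.6225) = 55.64 km
9: √((-51.86)² + (24.37)²) = √(2689.4596 + 593.8969) = 57.30 km
10: √((-37.52)² + (-93.25)²) = √(1407.7504 + 8695.5625) = 100.52 km
11: √((-68.09)² + (-115.65)²) = √(4636.2481 + 13374.9225) = 134.21 km
Maximum: 11 at 134.21 km.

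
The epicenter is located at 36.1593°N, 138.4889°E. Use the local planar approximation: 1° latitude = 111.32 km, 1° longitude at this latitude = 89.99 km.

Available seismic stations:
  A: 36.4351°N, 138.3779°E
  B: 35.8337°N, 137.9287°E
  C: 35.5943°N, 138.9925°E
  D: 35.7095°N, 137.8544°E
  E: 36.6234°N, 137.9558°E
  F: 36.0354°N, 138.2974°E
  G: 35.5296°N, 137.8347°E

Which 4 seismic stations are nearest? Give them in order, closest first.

F, A, B, E

Distances from 36.1593°N, 138.4889°E:
A: √((0.2758·111.32)² + (-0.1110·89.99)²) = √(942.616243 + 99.777923) = 32.2861 km
B: √((-0.3256·111.32)² + (-0.5602·89.99)²) = √(1313.757438 + 2541.409872) = 62.0900 km
C: √((-0.5650·111.32)² + (0.5036·89.99)²) = √(3955.881658 + 2053.808498) = 77.5222 km
D: √((-0.4498·111.32)² + (-0.6345·89.99)²) = √(2507.178746 + 3260.256403) = 75.9436 km
E: √((0.4641·111.32)² + (-0.5331·89.99)²) = √(2669.128805 + 2301.472917) = 70.5025 km
F: √((-0.1239·111.32)² + (-0.1915·89.99)²) = √(190.234380 + 296.979219) = 22.0729 km
G: √((-0.6297·111.32)² + (-0.6542·89.99)²) = √(4913.758204 + 3465.848567) = 91.5402 km
Sorted: F (22.0729 km) < A (32.2861 km) < B (62.0900 km) < E (70.5025 km) < D (75.9436 km) < C (77.5222 km) < …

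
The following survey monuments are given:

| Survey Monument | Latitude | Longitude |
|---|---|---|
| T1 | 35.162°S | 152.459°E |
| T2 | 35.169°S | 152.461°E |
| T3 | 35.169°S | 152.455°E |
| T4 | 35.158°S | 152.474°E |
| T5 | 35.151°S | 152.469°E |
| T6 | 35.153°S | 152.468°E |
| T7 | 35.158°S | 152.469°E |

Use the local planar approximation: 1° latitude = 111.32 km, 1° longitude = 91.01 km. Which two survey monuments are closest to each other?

Pairwise distances:
T1–T2: √((-0.007·111.32)² + (0.002·91.01)²) = √(0.60721 + 0.03313) = 0.800 km
T1–T3: √((-0.007·111.32)² + (-0.004·91.01)²) = √(0.60721 + 0.13253) = 0.860 km
T1–T4: √((0.004·111.32)² + (0.015·91.01)²) = √(0.19827 + 1.86363) = 1.436 km
T1–T5: √((0.011·111.32)² + (0.010·91.01)²) = √(1.49945 + 0.82828) = 1.526 km
T1–T6: √((0.009·111.32)² + (0.009·91.01)²) = √(1.00376 + 0.67091) = 1.294 km
T1–T7: √((0.004·111.32)² + (0.010·91.01)²) = √(0.19827 + 0.82828) = 1.013 km
T2–T3: √((0.000·111.32)² + (-0.006·91.01)²) = √(0.00000 + 0.29818) = 0.546 km
T2–T4: √((0.011·111.32)² + (0.013·91.01)²) = √(1.49945 + 1.39980) = 1.703 km
T2–T5: √((0.018·111.32)² + (0.008·91.01)²) = √(4.01505 + 0.53010) = 2.132 km
T2–T6: √((0.016·111.32)² + (0.007·91.01)²) = √(3.17239 + 0.40586) = 1.892 km
T2–T7: √((0.011·111.32)² + (0.008·91.01)²) = √(1.49945 + 0.53010) = 1.425 km
T3–T4: √((0.011·111.32)² + (0.019·91.01)²) = √(1.49945 + 2.99010) = 2.119 km
T3–T5: √((0.018·111.32)² + (0.014·91.01)²) = √(4.01505 + 1.62343) = 2.375 km
T3–T6: √((0.016·111.32)² + (0.013·91.01)²) = √(3.17239 + 1.39980) = 2.138 km
T3–T7: √((0.011·111.32)² + (0.014·91.01)²) = √(1.49945 + 1.62343) = 1.767 km
T4–T5: √((0.007·111.32)² + (-0.005·91.01)²) = √(0.60721 + 0.20707) = 0.902 km
T4–T6: √((0.005·111.32)² + (-0.006·91.01)²) = √(0.30980 + 0.29818) = 0.780 km
T4–T7: √((0.000·111.32)² + (-0.005·91.01)²) = √(0.00000 + 0.20707) = 0.455 km
T5–T6: √((-0.002·111.32)² + (-0.001·91.01)²) = √(0.04957 + 0.00828) = 0.241 km
T5–T7: √((-0.007·111.32)² + (0.000·91.01)²) = √(0.60721 + 0.00000) = 0.779 km
T6–T7: √((-0.005·111.32)² + (0.001·91.01)²) = √(0.30980 + 0.00828) = 0.564 km
Closest pair: T5–T6 at 0.241 km.

T5 and T6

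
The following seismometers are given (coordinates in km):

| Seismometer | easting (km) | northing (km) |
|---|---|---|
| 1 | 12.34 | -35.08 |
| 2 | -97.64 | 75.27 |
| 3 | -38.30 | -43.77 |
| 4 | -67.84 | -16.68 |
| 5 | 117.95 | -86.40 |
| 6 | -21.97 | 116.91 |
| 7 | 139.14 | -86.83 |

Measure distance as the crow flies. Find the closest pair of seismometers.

5 and 7

Pairwise distances:
1–2: 155.80 km
1–3: 51.38 km
1–4: 82.26 km
1–5: 117.42 km
1–6: 155.81 km
1–7: 136.95 km
2–3: 133.01 km
2–4: 96.66 km
2–5: 269.47 km
2–6: 86.37 km
2–7: 286.95 km
3–4: 40.08 km
3–5: 161.96 km
3–6: 161.51 km
3–7: 182.59 km
4–5: 198.44 km
4–6: 141.25 km
4–7: 218.54 km
5–6: 246.80 km
5–7: 21.19 km
6–7: 259.74 km
Closest pair: 5–7 at 21.19 km.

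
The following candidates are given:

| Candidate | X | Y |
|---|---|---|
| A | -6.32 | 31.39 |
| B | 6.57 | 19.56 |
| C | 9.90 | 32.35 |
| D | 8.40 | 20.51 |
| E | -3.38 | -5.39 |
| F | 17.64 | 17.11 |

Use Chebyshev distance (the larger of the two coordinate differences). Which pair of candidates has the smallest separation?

Pairwise distances:
A–B: 12.89
A–C: 16.22
A–D: 14.72
A–E: 36.78
A–F: 23.96
B–C: 12.79
B–D: 1.83
B–E: 24.95
B–F: 11.07
C–D: 11.84
C–E: 37.74
C–F: 15.24
D–E: 25.90
D–F: 9.24
E–F: 22.50
Closest pair: B–D at 1.83.

B and D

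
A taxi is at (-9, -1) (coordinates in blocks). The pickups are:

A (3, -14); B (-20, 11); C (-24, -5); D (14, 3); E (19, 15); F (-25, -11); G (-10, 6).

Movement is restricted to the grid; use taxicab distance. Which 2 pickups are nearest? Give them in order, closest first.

G, C

Distances from (-9, -1):
A: |12| + |-13| = 12 + 13 = 25 blocks
B: |-11| + |12| = 11 + 12 = 23 blocks
C: |-15| + |-4| = 15 + 4 = 19 blocks
D: |23| + |4| = 23 + 4 = 27 blocks
E: |28| + |16| = 28 + 16 = 44 blocks
F: |-16| + |-10| = 16 + 10 = 26 blocks
G: |-1| + |7| = 1 + 7 = 8 blocks
Sorted: G (8 blocks) < C (19 blocks) < B (23 blocks) < A (25 blocks) < …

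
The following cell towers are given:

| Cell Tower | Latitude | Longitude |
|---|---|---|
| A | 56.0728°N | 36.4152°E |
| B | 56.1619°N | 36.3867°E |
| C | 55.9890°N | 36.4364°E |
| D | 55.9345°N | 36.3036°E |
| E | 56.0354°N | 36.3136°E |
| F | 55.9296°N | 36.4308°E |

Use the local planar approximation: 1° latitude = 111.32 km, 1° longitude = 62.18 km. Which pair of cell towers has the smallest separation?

Pairwise distances:
A–B: 10.0757 km
A–C: 9.4213 km
A–D: 16.8872 km
A–E: 7.5660 km
A–F: 15.9705 km
B–C: 19.4937 km
B–D: 25.8361 km
B–E: 14.7974 km
B–F: 26.0046 km
C–D: 10.2467 km
C–E: 9.2187 km
C–F: 6.6216 km
D–E: 11.2494 km
D–F: 7.9281 km
E–F: 13.8499 km
Closest pair: C–F at 6.6216 km.

C and F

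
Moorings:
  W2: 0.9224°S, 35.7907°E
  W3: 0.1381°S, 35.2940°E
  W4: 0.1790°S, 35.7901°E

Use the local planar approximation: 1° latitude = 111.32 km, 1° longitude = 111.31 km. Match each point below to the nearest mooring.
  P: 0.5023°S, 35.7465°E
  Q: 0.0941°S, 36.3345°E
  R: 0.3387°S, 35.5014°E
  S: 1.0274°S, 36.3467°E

P at 0.5023°S, 35.7465°E:
  W2: 47.0236 km
  W3: 64.6578 km
  W4: 36.3155 km
  → nearest: W4 (36.3155 km)
Q at 0.0941°S, 36.3345°E:
  W2: 110.2993 km
  W3: 115.9216 km
  W4: 61.3298 km
  → nearest: W4 (61.3298 km)
R at 0.3387°S, 35.5014°E:
  W2: 72.5192 km
  W3: 32.1187 km
  W4: 36.7249 km
  → nearest: W3 (32.1187 km)
S at 1.0274°S, 36.3467°E:
  W2: 62.9825 km
  W3: 153.3969 km
  W4: 112.9517 km
  → nearest: W2 (62.9825 km)

P→W4; Q→W4; R→W3; S→W2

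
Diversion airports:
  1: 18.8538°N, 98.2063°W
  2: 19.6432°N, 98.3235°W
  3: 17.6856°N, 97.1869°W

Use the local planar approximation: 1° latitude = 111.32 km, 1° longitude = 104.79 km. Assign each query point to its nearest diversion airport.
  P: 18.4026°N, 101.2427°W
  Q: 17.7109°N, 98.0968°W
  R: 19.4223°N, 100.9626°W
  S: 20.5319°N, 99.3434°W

P→1; Q→3; R→2; S→2

P at 18.4026°N, 101.2427°W:
  1: √((0.4512·111.32)² + (3.0364·104.79)²) = √(2522.810194 + 101241.284403) = 322.1243 km
  2: √((1.2406·111.32)² + (2.9192·104.79)²) = √(19072.602123 + 93576.625831) = 335.6326 km
  3: √((-0.7170·111.32)² + (4.0558·104.79)²) = √(6370.664094 + 180631.189753) = 432.4371 km
  → nearest: 1 (322.1243 km)
Q at 17.7109°N, 98.0968°W:
  1: √((1.1429·111.32)² + (-0.1095·104.79)²) = √(16186.869327 + 131.664265) = 127.7440 km
  2: √((1.9323·111.32)² + (-0.2267·104.79)²) = √(46269.574220 + 564.342452) = 216.4115 km
  3: √((-0.0253·111.32)² + (0.9099·104.79)²) = √(7.932086 + 9091.321387) = 95.3900 km
  → nearest: 3 (95.3900 km)
R at 19.4223°N, 100.9626°W:
  1: √((-0.5685·111.32)² + (2.7563·104.79)²) = √(4005.044385 + 83424.315303) = 295.6846 km
  2: √((0.2209·111.32)² + (2.6391·104.79)²) = √(604.697018 + 76480.615448) = 277.6424 km
  3: √((-1.7367·111.32)² + (3.7757·104.79)²) = √(37376.273917 + 156543.356185) = 440.3631 km
  → nearest: 2 (277.6424 km)
S at 20.5319°N, 99.3434°W:
  1: √((-1.6781·111.32)² + (1.1371·104.79)²) = √(34896.516008 + 14198.321300) = 221.5735 km
  2: √((-0.8887·111.32)² + (1.0199·104.79)²) = √(9787.161520 + 11422.334239) = 145.6348 km
  3: √((-2.8463·111.32)² + (2.1565·104.79)²) = √(100393.996009 + 51066.795435) = 389.1796 km
  → nearest: 2 (145.6348 km)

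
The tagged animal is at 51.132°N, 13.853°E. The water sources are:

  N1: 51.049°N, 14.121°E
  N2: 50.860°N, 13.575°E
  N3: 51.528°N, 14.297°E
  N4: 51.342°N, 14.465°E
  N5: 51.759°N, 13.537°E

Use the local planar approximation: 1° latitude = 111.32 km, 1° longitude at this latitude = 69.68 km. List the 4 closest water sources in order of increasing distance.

N1, N2, N4, N3

Distances from 51.132°N, 13.853°E:
N1: 20.835 km
N2: 35.945 km
N3: 53.856 km
N4: 48.631 km
N5: 73.188 km
Sorted: N1 (20.835 km) < N2 (35.945 km) < N4 (48.631 km) < N3 (53.856 km) < N5 (73.188 km)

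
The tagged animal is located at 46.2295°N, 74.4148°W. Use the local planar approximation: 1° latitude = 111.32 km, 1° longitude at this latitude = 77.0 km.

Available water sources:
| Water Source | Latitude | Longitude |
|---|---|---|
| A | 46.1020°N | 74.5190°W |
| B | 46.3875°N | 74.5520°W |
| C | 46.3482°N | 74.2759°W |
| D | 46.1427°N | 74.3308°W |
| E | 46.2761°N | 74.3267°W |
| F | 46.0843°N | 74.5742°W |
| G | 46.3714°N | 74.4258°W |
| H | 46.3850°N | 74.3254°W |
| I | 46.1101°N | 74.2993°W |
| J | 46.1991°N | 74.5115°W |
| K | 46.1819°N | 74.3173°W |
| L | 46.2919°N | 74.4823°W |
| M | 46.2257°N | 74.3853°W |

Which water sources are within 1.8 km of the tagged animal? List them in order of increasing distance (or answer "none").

Distances from 46.2295°N, 74.4148°W:
A: 16.3041 km
B: 20.5174 km
C: 16.9997 km
D: 11.6276 km
E: 8.5398 km
F: 20.2956 km
G: 15.8190 km
H: 18.6288 km
I: 15.9925 km
J: 8.1789 km
K: 9.1891 km
L: 8.6756 km
M: 2.3106 km
Threshold 1.8 km: none within range.

none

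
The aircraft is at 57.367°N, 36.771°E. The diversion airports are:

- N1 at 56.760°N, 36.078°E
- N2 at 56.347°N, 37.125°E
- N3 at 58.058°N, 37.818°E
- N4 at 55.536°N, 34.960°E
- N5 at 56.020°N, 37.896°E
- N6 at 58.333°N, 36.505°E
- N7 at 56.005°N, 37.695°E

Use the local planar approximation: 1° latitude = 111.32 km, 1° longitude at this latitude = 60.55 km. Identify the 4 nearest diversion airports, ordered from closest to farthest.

Distances from 57.367°N, 36.771°E:
N1: √((-0.607·111.32)² + (-0.693·60.55)²) = √(4565.87248 + 1760.73811) = 79.540 km
N2: √((-1.020·111.32)² + (0.354·60.55)²) = √(12892.78495 + 459.44636) = 115.552 km
N3: √((0.691·111.32)² + (1.047·60.55)²) = √(5917.01255 + 4019.03380) = 99.680 km
N4: √((-1.831·111.32)² + (-1.811·60.55)²) = √(41545.41332 + 12024.44930) = 231.452 km
N5: √((-1.347·111.32)² + (1.125·60.55)²) = √(22484.41470 + 4640.16410) = 164.695 km
N6: √((0.966·111.32)² + (-0.266·60.55)²) = √(11563.80203 + 259.41290) = 108.735 km
N7: √((-1.362·111.32)² + (0.924·60.55)²) = √(22987.96941 + 3130.20108) = 161.611 km
Sorted: N1 (79.540 km) < N3 (99.680 km) < N6 (108.735 km) < N2 (115.552 km) < N7 (161.611 km) < N5 (164.695 km) < …

N1, N3, N6, N2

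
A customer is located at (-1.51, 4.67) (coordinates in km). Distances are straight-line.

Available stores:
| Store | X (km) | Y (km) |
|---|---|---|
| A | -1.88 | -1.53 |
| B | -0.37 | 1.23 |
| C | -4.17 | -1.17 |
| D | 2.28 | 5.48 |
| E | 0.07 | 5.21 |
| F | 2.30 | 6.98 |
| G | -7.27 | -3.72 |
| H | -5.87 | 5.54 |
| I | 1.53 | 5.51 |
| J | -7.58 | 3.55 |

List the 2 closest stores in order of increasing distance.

Distances from (-1.51, 4.67):
A: √((-0.37)² + (-6.20)²) = √(0.1369 + 38.4400) = 6.21 km
B: √((1.14)² + (-3.44)²) = √(1.2996 + 11.8336) = 3.62 km
C: √((-2.66)² + (-5.84)²) = √(7.0756 + 34.1056) = 6.42 km
D: √((3.79)² + (0.81)²) = √(14.3641 + 0.6561) = 3.88 km
E: √((1.58)² + (0.54)²) = √(2.4964 + 0.2916) = 1.67 km
F: √((3.81)² + (2.31)²) = √(14.5161 + 5.3361) = 4.46 km
G: √((-5.76)² + (-8.39)²) = √(33.1776 + 70.3921) = 10.18 km
H: √((-4.36)² + (0.87)²) = √(19.0096 + 0.7569) = 4.45 km
I: √((3.04)² + (0.84)²) = √(9.2416 + 0.7056) = 3.15 km
J: √((-6.07)² + (-1.12)²) = √(36.8449 + 1.2544) = 6.17 km
Sorted: E (1.67 km) < I (3.15 km) < B (3.62 km) < D (3.88 km) < …

E, I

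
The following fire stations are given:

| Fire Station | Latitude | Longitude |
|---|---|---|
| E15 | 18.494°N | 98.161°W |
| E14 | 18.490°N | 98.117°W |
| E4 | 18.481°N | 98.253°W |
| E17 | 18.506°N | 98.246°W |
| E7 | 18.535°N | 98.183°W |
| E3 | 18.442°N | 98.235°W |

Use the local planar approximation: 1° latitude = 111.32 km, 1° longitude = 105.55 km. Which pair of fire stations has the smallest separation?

E4 and E17

Pairwise distances:
E4–E17: 2.879 km
E15–E14: 4.665 km
E4–E3: 4.739 km
E15–E7: 5.121 km
E17–E3: 7.218 km
E17–E7: 7.392 km
E14–E7: 8.580 km
E15–E17: 9.071 km
E4–E7: 9.525 km
E15–E3: 9.722 km
E15–E4: 9.818 km
E7–E3: 11.718 km
E14–E3: 13.553 km
E14–E17: 13.732 km
E14–E4: 14.390 km
Closest pair: E4–E17 at 2.879 km.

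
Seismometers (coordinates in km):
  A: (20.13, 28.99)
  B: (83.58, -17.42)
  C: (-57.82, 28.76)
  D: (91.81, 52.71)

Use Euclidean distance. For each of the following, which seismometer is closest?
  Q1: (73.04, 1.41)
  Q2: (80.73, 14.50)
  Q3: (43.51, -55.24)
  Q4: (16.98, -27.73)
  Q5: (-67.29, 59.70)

Q1 at (73.04, 1.41):
  A: 59.67 km
  B: 21.58 km
  C: 133.69 km
  D: 54.63 km
  → nearest: B (21.58 km)
Q2 at (80.73, 14.50):
  A: 62.31 km
  B: 32.05 km
  C: 139.28 km
  D: 39.78 km
  → nearest: B (32.05 km)
Q3 at (43.51, -55.24):
  A: 87.41 km
  B: 55.10 km
  C: 131.62 km
  D: 118.26 km
  → nearest: B (55.10 km)
Q4 at (16.98, -27.73):
  A: 56.81 km
  B: 67.39 km
  C: 93.73 km
  D: 109.86 km
  → nearest: A (56.81 km)
Q5 at (-67.29, 59.70):
  A: 92.66 km
  B: 169.44 km
  C: 32.36 km
  D: 159.25 km
  → nearest: C (32.36 km)

Q1→B; Q2→B; Q3→B; Q4→A; Q5→C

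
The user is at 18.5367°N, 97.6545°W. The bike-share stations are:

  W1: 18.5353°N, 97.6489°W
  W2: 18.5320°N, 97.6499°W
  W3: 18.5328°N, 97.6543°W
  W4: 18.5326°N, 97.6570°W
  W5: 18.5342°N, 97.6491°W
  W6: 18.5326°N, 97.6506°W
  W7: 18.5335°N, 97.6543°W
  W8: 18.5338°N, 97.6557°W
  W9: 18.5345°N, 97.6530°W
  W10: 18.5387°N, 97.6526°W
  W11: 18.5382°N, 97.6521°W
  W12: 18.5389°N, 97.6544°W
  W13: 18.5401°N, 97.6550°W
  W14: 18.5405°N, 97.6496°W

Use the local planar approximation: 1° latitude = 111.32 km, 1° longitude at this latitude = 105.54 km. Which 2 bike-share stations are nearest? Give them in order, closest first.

Distances from 18.5367°N, 97.6545°W:
W1: √((-0.0014·111.32)² + (0.0056·105.54)²) = √(0.024289 + 0.349309) = 0.6112 km
W2: √((-0.0047·111.32)² + (0.0046·105.54)²) = √(0.273742 + 0.235695) = 0.7137 km
W3: √((-0.0039·111.32)² + (0.0002·105.54)²) = √(0.188484 + 0.000446) = 0.4347 km
W4: √((-0.0041·111.32)² + (-0.0025·105.54)²) = √(0.208312 + 0.069617) = 0.5272 km
W5: √((-0.0025·111.32)² + (0.0054·105.54)²) = √(0.077451 + 0.324804) = 0.6342 km
W6: √((-0.0041·111.32)² + (0.0039·105.54)²) = √(0.208312 + 0.169419) = 0.6146 km
W7: √((-0.0032·111.32)² + (0.0002·105.54)²) = √(0.126896 + 0.000446) = 0.3568 km
W8: √((-0.0029·111.32)² + (-0.0012·105.54)²) = √(0.104218 + 0.016040) = 0.3468 km
W9: √((-0.0022·111.32)² + (0.0015·105.54)²) = √(0.059978 + 0.025062) = 0.2916 km
W10: √((0.0020·111.32)² + (0.0019·105.54)²) = √(0.049569 + 0.040211) = 0.2996 km
W11: √((0.0015·111.32)² + (0.0024·105.54)²) = √(0.027882 + 0.064159) = 0.3034 km
W12: √((0.0022·111.32)² + (0.0001·105.54)²) = √(0.059978 + 0.000111) = 0.2451 km
W13: √((0.0034·111.32)² + (-0.0005·105.54)²) = √(0.143253 + 0.002785) = 0.3821 km
W14: √((0.0038·111.32)² + (0.0049·105.54)²) = √(0.178943 + 0.267440) = 0.6681 km
Sorted: W12 (0.2451 km) < W9 (0.2916 km) < W10 (0.2996 km) < W11 (0.3034 km) < …

W12, W9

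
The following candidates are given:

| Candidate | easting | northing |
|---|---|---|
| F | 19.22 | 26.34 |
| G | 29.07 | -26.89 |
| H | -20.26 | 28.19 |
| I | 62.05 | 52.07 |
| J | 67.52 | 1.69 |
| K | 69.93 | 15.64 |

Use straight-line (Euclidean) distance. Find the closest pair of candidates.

J and K

Pairwise distances:
J–K: 14.16
I–K: 37.27
F–H: 39.52
G–J: 47.91
F–I: 49.96
I–J: 50.68
F–K: 51.83
F–G: 54.13
F–J: 54.23
G–K: 58.98
G–H: 73.94
G–I: 85.57
H–I: 85.70
H–K: 91.06
H–J: 91.69
Closest pair: J–K at 14.16.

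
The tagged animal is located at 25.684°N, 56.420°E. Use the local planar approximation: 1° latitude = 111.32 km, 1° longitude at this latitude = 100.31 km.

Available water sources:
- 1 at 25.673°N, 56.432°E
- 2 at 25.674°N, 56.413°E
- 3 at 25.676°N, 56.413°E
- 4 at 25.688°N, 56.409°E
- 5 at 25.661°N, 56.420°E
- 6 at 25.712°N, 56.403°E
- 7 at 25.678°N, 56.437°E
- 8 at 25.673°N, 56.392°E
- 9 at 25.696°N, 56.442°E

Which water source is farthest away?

Distances from 25.684°N, 56.420°E:
1: √((-0.011·111.32)² + (0.012·100.31)²) = √(1.49945 + 1.44894) = 1.717 km
2: √((-0.010·111.32)² + (-0.007·100.31)²) = √(1.23921 + 0.49304) = 1.316 km
3: √((-0.008·111.32)² + (-0.007·100.31)²) = √(0.79310 + 0.49304) = 1.134 km
4: √((0.004·111.32)² + (-0.011·100.31)²) = √(0.19827 + 1.21751) = 1.190 km
5: √((-0.023·111.32)² + (0.000·100.31)²) = √(6.55544 + 0.00000) = 2.560 km
6: √((0.028·111.32)² + (-0.017·100.31)²) = √(9.71544 + 2.90795) = 3.553 km
7: √((-0.006·111.32)² + (0.017·100.31)²) = √(0.44612 + 2.90795) = 1.831 km
8: √((-0.011·111.32)² + (-0.028·100.31)²) = √(1.49945 + 7.88868) = 3.064 km
9: √((0.012·111.32)² + (0.022·100.31)²) = √(1.78447 + 4.87005) = 2.580 km
Maximum: 6 at 3.553 km.

6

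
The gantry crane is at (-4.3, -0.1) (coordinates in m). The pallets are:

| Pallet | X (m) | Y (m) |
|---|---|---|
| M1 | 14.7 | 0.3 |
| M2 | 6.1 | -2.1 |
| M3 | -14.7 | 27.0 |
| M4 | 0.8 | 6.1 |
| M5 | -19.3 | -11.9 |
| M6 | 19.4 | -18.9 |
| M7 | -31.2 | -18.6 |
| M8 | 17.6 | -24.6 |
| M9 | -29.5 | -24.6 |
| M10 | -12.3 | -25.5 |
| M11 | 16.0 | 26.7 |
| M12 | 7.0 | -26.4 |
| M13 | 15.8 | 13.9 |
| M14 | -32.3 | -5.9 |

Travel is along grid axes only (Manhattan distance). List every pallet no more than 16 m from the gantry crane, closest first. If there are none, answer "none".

Distances from (-4.3, -0.1):
M1: |19.0| + |0.4| = 19.0 + 0.4 = 19.4 m
M2: |10.4| + |-2.0| = 10.4 + 2.0 = 12.4 m
M3: |-10.4| + |27.1| = 10.4 + 27.1 = 37.5 m
M4: |5.1| + |6.2| = 5.1 + 6.2 = 11.3 m
M5: |-15.0| + |-11.8| = 15.0 + 11.8 = 26.8 m
M6: |23.7| + |-18.8| = 23.7 + 18.8 = 42.5 m
M7: |-26.9| + |-18.5| = 26.9 + 18.5 = 45.4 m
M8: |21.9| + |-24.5| = 21.9 + 24.5 = 46.4 m
M9: |-25.2| + |-24.5| = 25.2 + 24.5 = 49.7 m
M10: |-8.0| + |-25.4| = 8.0 + 25.4 = 33.4 m
M11: |20.3| + |26.8| = 20.3 + 26.8 = 47.1 m
M12: |11.3| + |-26.3| = 11.3 + 26.3 = 37.6 m
M13: |20.1| + |14.0| = 20.1 + 14.0 = 34.1 m
M14: |-28.0| + |-5.8| = 28.0 + 5.8 = 33.8 m
Threshold 16 m: M4 (11.3 m), M2 (12.4 m) are within range.

M4, M2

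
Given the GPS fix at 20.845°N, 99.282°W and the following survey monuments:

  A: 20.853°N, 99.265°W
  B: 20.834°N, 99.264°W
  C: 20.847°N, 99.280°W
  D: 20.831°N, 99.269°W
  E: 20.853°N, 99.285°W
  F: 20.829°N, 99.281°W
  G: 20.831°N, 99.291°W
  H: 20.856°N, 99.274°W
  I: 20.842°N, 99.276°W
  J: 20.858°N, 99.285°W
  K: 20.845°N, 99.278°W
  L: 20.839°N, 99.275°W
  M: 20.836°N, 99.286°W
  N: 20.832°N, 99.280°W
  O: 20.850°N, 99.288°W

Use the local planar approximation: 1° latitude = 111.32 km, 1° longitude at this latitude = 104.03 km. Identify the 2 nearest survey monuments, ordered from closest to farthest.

C, K

Distances from 20.845°N, 99.282°W:
A: √((0.008·111.32)² + (0.017·104.03)²) = √(0.79310 + 3.12763) = 1.980 km
B: √((-0.011·111.32)² + (0.018·104.03)²) = √(1.49945 + 3.50641) = 2.237 km
C: √((0.002·111.32)² + (0.002·104.03)²) = √(0.04957 + 0.04329) = 0.305 km
D: √((-0.014·111.32)² + (0.013·104.03)²) = √(2.42886 + 1.82896) = 2.063 km
E: √((0.008·111.32)² + (-0.003·104.03)²) = √(0.79310 + 0.09740) = 0.944 km
F: √((-0.016·111.32)² + (0.001·104.03)²) = √(3.17239 + 0.01082) = 1.784 km
G: √((-0.014·111.32)² + (-0.009·104.03)²) = √(2.42886 + 0.87660) = 1.818 km
H: √((0.011·111.32)² + (0.008·104.03)²) = √(1.49945 + 0.69262) = 1.481 km
I: √((-0.003·111.32)² + (0.006·104.03)²) = √(0.11153 + 0.38960) = 0.708 km
J: √((0.013·111.32)² + (-0.003·104.03)²) = √(2.09427 + 0.09740) = 1.480 km
K: √((0.000·111.32)² + (0.004·104.03)²) = √(0.00000 + 0.17316) = 0.416 km
L: √((-0.006·111.32)² + (0.007·104.03)²) = √(0.44612 + 0.53029) = 0.988 km
M: √((-0.009·111.32)² + (-0.004·104.03)²) = √(1.00376 + 0.17316) = 1.085 km
N: √((-0.013·111.32)² + (0.002·104.03)²) = √(2.09427 + 0.04329) = 1.462 km
O: √((0.005·111.32)² + (-0.006·104.03)²) = √(0.30980 + 0.38960) = 0.836 km
Sorted: C (0.305 km) < K (0.416 km) < I (0.708 km) < O (0.836 km) < …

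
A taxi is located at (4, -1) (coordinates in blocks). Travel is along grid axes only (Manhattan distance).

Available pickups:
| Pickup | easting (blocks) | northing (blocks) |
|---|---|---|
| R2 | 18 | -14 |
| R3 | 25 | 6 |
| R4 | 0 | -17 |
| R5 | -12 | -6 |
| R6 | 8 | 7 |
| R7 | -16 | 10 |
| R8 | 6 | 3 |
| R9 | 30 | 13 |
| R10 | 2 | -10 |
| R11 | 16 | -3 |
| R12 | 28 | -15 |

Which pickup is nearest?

Distances from (4, -1):
R2: |14| + |-13| = 14 + 13 = 27 blocks
R3: |21| + |7| = 21 + 7 = 28 blocks
R4: |-4| + |-16| = 4 + 16 = 20 blocks
R5: |-16| + |-5| = 16 + 5 = 21 blocks
R6: |4| + |8| = 4 + 8 = 12 blocks
R7: |-20| + |11| = 20 + 11 = 31 blocks
R8: |2| + |4| = 2 + 4 = 6 blocks
R9: |26| + |14| = 26 + 14 = 40 blocks
R10: |-2| + |-9| = 2 + 9 = 11 blocks
R11: |12| + |-2| = 12 + 2 = 14 blocks
R12: |24| + |-14| = 24 + 14 = 38 blocks
Minimum: R8 at 6 blocks.

R8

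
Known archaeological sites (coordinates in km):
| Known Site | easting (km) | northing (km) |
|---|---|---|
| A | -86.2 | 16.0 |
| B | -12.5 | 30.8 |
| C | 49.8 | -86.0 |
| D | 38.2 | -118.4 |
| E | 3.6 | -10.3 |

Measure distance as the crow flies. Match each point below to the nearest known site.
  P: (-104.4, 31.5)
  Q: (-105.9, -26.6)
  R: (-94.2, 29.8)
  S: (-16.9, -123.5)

P→A; Q→A; R→A; S→D

P at (-104.4, 31.5):
  A: √((18.2)² + (-15.5)²) = √(331.240 + 240.250) = 23.9 km
  B: √((91.9)² + (-0.7)²) = √(8445.610 + 0.490) = 91.9 km
  C: √((154.2)² + (-117.5)²) = √(23777.640 + 13806.250) = 193.9 km
  D: √((142.6)² + (-149.9)²) = √(20334.760 + 22470.010) = 206.9 km
  E: √((108.0)² + (-41.8)²) = √(11664.000 + 1747.240) = 115.8 km
  → nearest: A (23.9 km)
Q at (-105.9, -26.6):
  A: √((19.7)² + (42.6)²) = √(388.090 + 1814.760) = 46.9 km
  B: √((93.4)² + (57.4)²) = √(8723.560 + 3294.760) = 109.6 km
  C: √((155.7)² + (-59.4)²) = √(24242.490 + 3528.360) = 166.6 km
  D: √((144.1)² + (-91.8)²) = √(20764.810 + 8427.240) = 170.9 km
  E: √((109.5)² + (16.3)²) = √(11990.250 + 265.690) = 110.7 km
  → nearest: A (46.9 km)
R at (-94.2, 29.8):
  A: √((8.0)² + (-13.8)²) = √(64.000 + 190.440) = 16.0 km
  B: √((81.7)² + (1.0)²) = √(6674.890 + 1.000) = 81.7 km
  C: √((144.0)² + (-115.8)²) = √(20736.000 + 13409.640) = 184.8 km
  D: √((132.4)² + (-148.2)²) = √(17529.760 + 21963.240) = 198.7 km
  E: √((97.8)² + (-40.1)²) = √(9564.840 + 1608.010) = 105.7 km
  → nearest: A (16.0 km)
S at (-16.9, -123.5):
  A: √((-69.3)² + (139.5)²) = √(4802.490 + 19460.250) = 155.8 km
  B: √((4.4)² + (154.3)²) = √(19.360 + 23808.490) = 154.4 km
  C: √((66.7)² + (37.5)²) = √(4448.890 + 1406.250) = 76.5 km
  D: √((55.1)² + (5.1)²) = √(3036.010 + 26.010) = 55.3 km
  E: √((20.5)² + (113.2)²) = √(420.250 + 12814.240) = 115.0 km
  → nearest: D (55.3 km)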